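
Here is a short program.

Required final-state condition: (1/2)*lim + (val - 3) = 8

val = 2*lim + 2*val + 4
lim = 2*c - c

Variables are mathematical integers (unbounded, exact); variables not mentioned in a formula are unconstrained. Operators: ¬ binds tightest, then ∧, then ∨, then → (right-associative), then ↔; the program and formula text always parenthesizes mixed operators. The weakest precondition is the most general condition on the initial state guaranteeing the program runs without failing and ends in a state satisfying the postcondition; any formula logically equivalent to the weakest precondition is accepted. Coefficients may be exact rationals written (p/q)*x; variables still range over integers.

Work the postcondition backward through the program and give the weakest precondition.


Working backward. After the program, the postcondition (1/2)*lim + (val - 3) = 8 must hold; in canonical form it is (1/2)*lim + val = 11.
Before lim := 2*c - c: (1/2)*c + val = 11
Before val := 2*lim + 2*val + 4: (1/2)*c + 2*lim + 2*val = 7
Answer: WP = (1/2)*c + 2*lim + 2*val = 7


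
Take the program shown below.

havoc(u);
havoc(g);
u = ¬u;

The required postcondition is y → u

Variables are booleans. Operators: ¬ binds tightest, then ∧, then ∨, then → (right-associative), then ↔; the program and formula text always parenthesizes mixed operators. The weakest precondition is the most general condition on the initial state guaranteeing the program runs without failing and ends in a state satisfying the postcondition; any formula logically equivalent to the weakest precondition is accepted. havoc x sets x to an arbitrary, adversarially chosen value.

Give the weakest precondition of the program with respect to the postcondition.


Working backward. After the program, y → u must hold.
Before u := ¬u: y → (¬u)
Before havoc g: y → (¬u)
Before havoc u: ¬y
Answer: WP = ¬y


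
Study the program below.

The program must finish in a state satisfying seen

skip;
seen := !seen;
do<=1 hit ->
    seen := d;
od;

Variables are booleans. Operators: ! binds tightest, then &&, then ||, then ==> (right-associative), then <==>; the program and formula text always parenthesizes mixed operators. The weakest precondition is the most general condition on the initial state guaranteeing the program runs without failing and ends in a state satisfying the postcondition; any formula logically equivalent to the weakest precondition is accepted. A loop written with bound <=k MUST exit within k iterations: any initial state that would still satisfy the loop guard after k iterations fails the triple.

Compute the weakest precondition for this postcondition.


Working backward. After the program, seen must hold.
Before the loop (bound <=1), unroll the exhaustion recursion (WP_0 = exit-now case; WP_j = one more guarded iteration, up to j = 1):
  WP_0: (!hit) && seen
  WP_1: (hit ==> ((!hit) && d)) && ((!hit) ==> seen)
So before the loop: (hit ==> ((!hit) && d)) && ((!hit) ==> seen)
Before seen := !seen: (hit ==> ((!hit) && d)) && ((!hit) ==> (!seen))
Before skip: (hit ==> ((!hit) && d)) && ((!hit) ==> (!seen))
Answer: WP = (hit ==> ((!hit) && d)) && ((!hit) ==> (!seen))


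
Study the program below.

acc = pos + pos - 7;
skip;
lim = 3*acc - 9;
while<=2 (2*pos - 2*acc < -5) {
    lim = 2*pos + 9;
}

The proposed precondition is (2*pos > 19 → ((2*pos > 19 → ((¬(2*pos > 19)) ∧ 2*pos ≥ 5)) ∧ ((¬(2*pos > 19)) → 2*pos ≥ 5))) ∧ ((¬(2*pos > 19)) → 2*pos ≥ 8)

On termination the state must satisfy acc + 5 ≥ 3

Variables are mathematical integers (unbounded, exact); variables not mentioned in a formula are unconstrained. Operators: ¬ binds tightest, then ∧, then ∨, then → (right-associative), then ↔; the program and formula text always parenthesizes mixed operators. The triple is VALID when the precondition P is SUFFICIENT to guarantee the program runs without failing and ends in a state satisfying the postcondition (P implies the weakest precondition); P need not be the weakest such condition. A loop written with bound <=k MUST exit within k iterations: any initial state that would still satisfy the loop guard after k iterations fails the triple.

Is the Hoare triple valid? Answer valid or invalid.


Working backward. After the program, the postcondition acc + 5 ≥ 3 must hold; in canonical form it is acc ≥ -2.
Before the loop (bound <=2), unroll the exhaustion recursion (WP_0 = exit-now case; WP_j = one more guarded iteration, up to j = 2):
  WP_0: (¬(2*pos < 2*acc - 5)) ∧ acc ≥ -2
  WP_1: (2*pos < 2*acc - 5 → ((¬(2*pos < 2*acc - 5)) ∧ acc ≥ -2)) ∧ ((¬(2*pos < 2*acc - 5)) → acc ≥ -2)
  WP_2: (2*pos < 2*acc - 5 → ((2*pos < 2*acc - 5 → ((¬(2*pos < 2*acc - 5)) ∧ acc ≥ -2)) ∧ ((¬(2*pos < 2*acc - 5)) → acc ≥ -2))) ∧ ((¬(2*pos < 2*acc - 5)) → acc ≥ -2)
So before the loop: (2*pos < 2*acc - 5 → ((2*pos < 2*acc - 5 → ((¬(2*pos < 2*acc - 5)) ∧ acc ≥ -2)) ∧ ((¬(2*pos < 2*acc - 5)) → acc ≥ -2))) ∧ ((¬(2*pos < 2*acc - 5)) → acc ≥ -2)
Before lim := 3*acc - 9: (2*pos < 2*acc - 5 → ((2*pos < 2*acc - 5 → ((¬(2*pos < 2*acc - 5)) ∧ acc ≥ -2)) ∧ ((¬(2*pos < 2*acc - 5)) → acc ≥ -2))) ∧ ((¬(2*pos < 2*acc - 5)) → acc ≥ -2)
Before skip: (2*pos < 2*acc - 5 → ((2*pos < 2*acc - 5 → ((¬(2*pos < 2*acc - 5)) ∧ acc ≥ -2)) ∧ ((¬(2*pos < 2*acc - 5)) → acc ≥ -2))) ∧ ((¬(2*pos < 2*acc - 5)) → acc ≥ -2)
Before acc := pos + pos - 7: (2*pos > 19 → ((2*pos > 19 → ((¬(2*pos > 19)) ∧ 2*pos ≥ 5)) ∧ ((¬(2*pos > 19)) → 2*pos ≥ 5))) ∧ ((¬(2*pos > 19)) → 2*pos ≥ 5)
The weakest precondition is (2*pos > 19 → ((2*pos > 19 → ((¬(2*pos > 19)) ∧ 2*pos ≥ 5)) ∧ ((¬(2*pos > 19)) → 2*pos ≥ 5))) ∧ ((¬(2*pos > 19)) → 2*pos ≥ 5).
Check whether (2*pos > 19 → ((2*pos > 19 → ((¬(2*pos > 19)) ∧ 2*pos ≥ 5)) ∧ ((¬(2*pos > 19)) → 2*pos ≥ 5))) ∧ ((¬(2*pos > 19)) → 2*pos ≥ 8) implies it.
Every state satisfying the precondition satisfies the weakest precondition: the implication holds.
Answer: valid


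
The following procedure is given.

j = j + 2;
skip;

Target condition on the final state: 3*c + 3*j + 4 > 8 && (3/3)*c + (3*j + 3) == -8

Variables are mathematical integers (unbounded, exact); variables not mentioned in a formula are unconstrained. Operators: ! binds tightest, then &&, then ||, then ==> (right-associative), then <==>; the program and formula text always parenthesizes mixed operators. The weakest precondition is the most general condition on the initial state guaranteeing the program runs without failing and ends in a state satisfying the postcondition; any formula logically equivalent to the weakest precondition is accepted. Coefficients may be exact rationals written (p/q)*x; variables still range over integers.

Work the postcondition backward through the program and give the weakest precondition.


Working backward. After the program, the postcondition 3*c + 3*j + 4 > 8 && (3/3)*c + (3*j + 3) == -8 must hold; in canonical form it is 3*c + 3*j > 4 && c + 3*j == -11.
Before skip: 3*c + 3*j > 4 && c + 3*j == -11
Before j := j + 2: 3*c + 3*j > -2 && c + 3*j == -17
Answer: WP = 3*c + 3*j > -2 && c + 3*j == -17


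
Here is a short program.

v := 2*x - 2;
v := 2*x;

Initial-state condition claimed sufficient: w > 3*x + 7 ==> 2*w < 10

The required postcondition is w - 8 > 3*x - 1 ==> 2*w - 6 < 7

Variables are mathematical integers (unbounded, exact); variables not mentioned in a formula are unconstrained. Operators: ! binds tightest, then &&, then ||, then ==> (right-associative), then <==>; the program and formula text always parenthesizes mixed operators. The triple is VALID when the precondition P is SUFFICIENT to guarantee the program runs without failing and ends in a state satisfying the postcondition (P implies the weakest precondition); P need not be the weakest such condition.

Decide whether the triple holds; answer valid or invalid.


Working backward. After the program, the postcondition w - 8 > 3*x - 1 ==> 2*w - 6 < 7 must hold; in canonical form it is w > 3*x + 7 ==> 2*w < 13.
Before v := 2*x: w > 3*x + 7 ==> 2*w < 13
Before v := 2*x - 2: w > 3*x + 7 ==> 2*w < 13
The weakest precondition is w > 3*x + 7 ==> 2*w < 13.
Check whether w > 3*x + 7 ==> 2*w < 10 implies it.
Every state satisfying the precondition satisfies the weakest precondition: the implication holds.
Answer: valid


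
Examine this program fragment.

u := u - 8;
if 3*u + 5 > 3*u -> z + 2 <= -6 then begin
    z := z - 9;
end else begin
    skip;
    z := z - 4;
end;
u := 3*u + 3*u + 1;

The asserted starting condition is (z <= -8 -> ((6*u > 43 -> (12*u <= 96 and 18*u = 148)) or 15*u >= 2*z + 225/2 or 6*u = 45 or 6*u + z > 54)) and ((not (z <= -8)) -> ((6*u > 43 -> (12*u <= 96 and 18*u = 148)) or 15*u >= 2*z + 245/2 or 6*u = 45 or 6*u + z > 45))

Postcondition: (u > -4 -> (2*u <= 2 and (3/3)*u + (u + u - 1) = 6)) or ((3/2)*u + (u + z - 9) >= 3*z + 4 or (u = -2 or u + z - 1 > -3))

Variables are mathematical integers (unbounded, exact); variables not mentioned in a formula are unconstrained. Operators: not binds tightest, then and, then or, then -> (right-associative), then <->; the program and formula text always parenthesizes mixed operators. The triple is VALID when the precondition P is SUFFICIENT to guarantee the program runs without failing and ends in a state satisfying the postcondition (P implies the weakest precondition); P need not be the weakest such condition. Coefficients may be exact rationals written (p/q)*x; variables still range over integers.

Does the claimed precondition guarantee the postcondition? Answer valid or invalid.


Working backward. After the program, the postcondition (u > -4 -> (2*u <= 2 and (3/3)*u + (u + u - 1) = 6)) or ((3/2)*u + (u + z - 9) >= 3*z + 4 or (u = -2 or u + z - 1 > -3)) must hold; in canonical form it is (u > -4 -> (2*u <= 2 and 3*u = 7)) or (5/2)*u >= 2*z + 13 or u = -2 or u + z > -2.
Before u := 3*u + 3*u + 1: (6*u > -5 -> (12*u <= 0 and 18*u = 4)) or 15*u >= 2*z + 21/2 or 6*u = -3 or 6*u + z > -3
Then branch requires (6*u > -5 -> (12*u <= 0 and 18*u = 4)) or 15*u >= 2*z - 15/2 or 6*u = -3 or 6*u + z > 6; else branch requires (6*u > -5 -> (12*u <= 0 and 18*u = 4)) or 15*u >= 2*z + 5/2 or 6*u = -3 or 6*u + z > 1.
Before the if: (z <= -8 -> ((6*u > -5 -> (12*u <= 0 and 18*u = 4)) or 15*u >= 2*z - 15/2 or 6*u = -3 or 6*u + z > 6)) and ((not (z <= -8)) -> ((6*u > -5 -> (12*u <= 0 and 18*u = 4)) or 15*u >= 2*z + 5/2 or 6*u = -3 or 6*u + z > 1))
Before u := u - 8: (z <= -8 -> ((6*u > 43 -> (12*u <= 96 and 18*u = 148)) or 15*u >= 2*z + 225/2 or 6*u = 45 or 6*u + z > 54)) and ((not (z <= -8)) -> ((6*u > 43 -> (12*u <= 96 and 18*u = 148)) or 15*u >= 2*z + 245/2 or 6*u = 45 or 6*u + z > 49))
The weakest precondition is (z <= -8 -> ((6*u > 43 -> (12*u <= 96 and 18*u = 148)) or 15*u >= 2*z + 225/2 or 6*u = 45 or 6*u + z > 54)) and ((not (z <= -8)) -> ((6*u > 43 -> (12*u <= 96 and 18*u = 148)) or 15*u >= 2*z + 245/2 or 6*u = 45 or 6*u + z > 49)).
Check whether (z <= -8 -> ((6*u > 43 -> (12*u <= 96 and 18*u = 148)) or 15*u >= 2*z + 225/2 or 6*u = 45 or 6*u + z > 54)) and ((not (z <= -8)) -> ((6*u > 43 -> (12*u <= 96 and 18*u = 148)) or 15*u >= 2*z + 245/2 or 6*u = 45 or 6*u + z > 45)) implies it.
Countermodel: at the initial state u = 8, z = 0, the precondition holds but the weakest precondition fails.
Answer: invalid


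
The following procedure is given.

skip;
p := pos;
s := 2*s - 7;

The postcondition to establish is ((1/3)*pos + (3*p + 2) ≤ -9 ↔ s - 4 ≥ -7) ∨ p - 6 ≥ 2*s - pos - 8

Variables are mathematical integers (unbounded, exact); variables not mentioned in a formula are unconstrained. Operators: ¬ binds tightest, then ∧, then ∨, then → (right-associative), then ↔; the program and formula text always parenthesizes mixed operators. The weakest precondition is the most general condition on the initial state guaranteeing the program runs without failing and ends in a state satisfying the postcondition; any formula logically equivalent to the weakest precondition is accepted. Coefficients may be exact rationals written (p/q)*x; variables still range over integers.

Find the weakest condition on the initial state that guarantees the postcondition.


Working backward. After the program, the postcondition ((1/3)*pos + (3*p + 2) ≤ -9 ↔ s - 4 ≥ -7) ∨ p - 6 ≥ 2*s - pos - 8 must hold; in canonical form it is (3*p + (1/3)*pos ≤ -11 ↔ s ≥ -3) ∨ p + pos ≥ 2*s - 2.
Before s := 2*s - 7: (3*p + (1/3)*pos ≤ -11 ↔ 2*s ≥ 4) ∨ p + pos ≥ 4*s - 16
Before p := pos: ((10/3)*pos ≤ -11 ↔ 2*s ≥ 4) ∨ 2*pos ≥ 4*s - 16
Before skip: ((10/3)*pos ≤ -11 ↔ 2*s ≥ 4) ∨ 2*pos ≥ 4*s - 16
Answer: WP = ((10/3)*pos ≤ -11 ↔ 2*s ≥ 4) ∨ 2*pos ≥ 4*s - 16


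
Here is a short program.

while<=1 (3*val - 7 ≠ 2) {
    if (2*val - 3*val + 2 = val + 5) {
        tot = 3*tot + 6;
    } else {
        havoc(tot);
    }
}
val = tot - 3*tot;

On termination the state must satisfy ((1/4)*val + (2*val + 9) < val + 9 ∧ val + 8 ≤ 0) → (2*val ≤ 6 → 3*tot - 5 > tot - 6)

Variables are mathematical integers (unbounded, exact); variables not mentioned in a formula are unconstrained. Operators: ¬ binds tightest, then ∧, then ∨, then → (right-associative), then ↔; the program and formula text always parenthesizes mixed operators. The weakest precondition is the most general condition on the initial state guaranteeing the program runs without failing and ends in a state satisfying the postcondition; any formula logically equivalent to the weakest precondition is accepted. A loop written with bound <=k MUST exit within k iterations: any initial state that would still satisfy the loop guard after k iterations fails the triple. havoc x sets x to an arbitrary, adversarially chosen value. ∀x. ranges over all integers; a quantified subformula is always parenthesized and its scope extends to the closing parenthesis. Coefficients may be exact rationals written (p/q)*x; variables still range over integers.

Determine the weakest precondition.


Working backward. After the program, the postcondition ((1/4)*val + (2*val + 9) < val + 9 ∧ val + 8 ≤ 0) → (2*val ≤ 6 → 3*tot - 5 > tot - 6) must hold; in canonical form it is ((5/4)*val < 0 ∧ val ≤ -8) → (2*val ≤ 6 → 2*tot > -1).
Before val := tot - 3*tot: ((5/2)*tot > 0 ∧ 2*tot ≥ 8) → (4*tot ≥ -6 → 2*tot > -1)
Before the loop (bound <=1), unroll the exhaustion recursion (WP_0 = exit-now case; WP_j = one more guarded iteration, up to j = 1):
  WP_0: (¬(3*val ≠ 9)) ∧ (((5/2)*tot > 0 ∧ 2*tot ≥ 8) → (4*tot ≥ -6 → 2*tot > -1))
  WP_1: (3*val ≠ 9 → ((2*val = -3 → ((¬(3*val ≠ 9)) ∧ (((15/2)*tot > -15 ∧ 6*tot ≥ -4) → (12*tot ≥ -30 → 6*tot > -13)))) ∧ ((¬(2*val = -3)) → (∀tot_1. ((¬(3*val ≠ 9)) ∧ (((5/2)*tot_1 > 0 ∧ 2*tot_1 ≥ 8) → (4*tot_1 ≥ -6 → 2*tot_1 > -1))))))) ∧ ((¬(3*val ≠ 9)) → (((5/2)*tot > 0 ∧ 2*tot ≥ 8) → (4*tot ≥ -6 → 2*tot > -1)))
So before the loop: (3*val ≠ 9 → ((2*val = -3 → ((¬(3*val ≠ 9)) ∧ (((15/2)*tot > -15 ∧ 6*tot ≥ -4) → (12*tot ≥ -30 → 6*tot > -13)))) ∧ ((¬(2*val = -3)) → (∀tot_1. ((¬(3*val ≠ 9)) ∧ (((5/2)*tot_1 > 0 ∧ 2*tot_1 ≥ 8) → (4*tot_1 ≥ -6 → 2*tot_1 > -1))))))) ∧ ((¬(3*val ≠ 9)) → (((5/2)*tot > 0 ∧ 2*tot ≥ 8) → (4*tot ≥ -6 → 2*tot > -1)))
Answer: WP = (3*val ≠ 9 → ((2*val = -3 → ((¬(3*val ≠ 9)) ∧ (((15/2)*tot > -15 ∧ 6*tot ≥ -4) → (12*tot ≥ -30 → 6*tot > -13)))) ∧ ((¬(2*val = -3)) → (∀tot_1. ((¬(3*val ≠ 9)) ∧ (((5/2)*tot_1 > 0 ∧ 2*tot_1 ≥ 8) → (4*tot_1 ≥ -6 → 2*tot_1 > -1))))))) ∧ ((¬(3*val ≠ 9)) → (((5/2)*tot > 0 ∧ 2*tot ≥ 8) → (4*tot ≥ -6 → 2*tot > -1)))


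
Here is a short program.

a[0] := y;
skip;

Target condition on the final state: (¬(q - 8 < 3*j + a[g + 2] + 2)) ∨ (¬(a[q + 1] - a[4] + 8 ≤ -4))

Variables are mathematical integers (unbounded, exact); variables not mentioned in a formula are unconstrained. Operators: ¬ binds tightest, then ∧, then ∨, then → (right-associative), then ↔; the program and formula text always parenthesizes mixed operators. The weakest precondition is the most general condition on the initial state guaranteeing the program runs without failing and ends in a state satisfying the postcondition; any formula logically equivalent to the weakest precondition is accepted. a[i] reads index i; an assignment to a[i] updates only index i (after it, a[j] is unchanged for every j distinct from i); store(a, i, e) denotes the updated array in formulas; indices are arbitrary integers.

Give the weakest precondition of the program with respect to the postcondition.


Working backward. After the program, the postcondition (¬(q - 8 < 3*j + a[g + 2] + 2)) ∨ (¬(a[q + 1] - a[4] + 8 ≤ -4)) must hold; in canonical form it is (¬(q < a[g + 2] + 3*j + 10)) ∨ (¬(a[q + 1] ≤ a[4] - 12)).
Before skip: (¬(q < a[g + 2] + 3*j + 10)) ∨ (¬(a[q + 1] ≤ a[4] - 12))
Before a[0] := y: (¬(q < store(a, 0, y)[g + 2] + 3*j + 10)) ∨ (¬(store(a, 0, y)[q + 1] ≤ a[4] - 12))
Answer: WP = (¬(q < store(a, 0, y)[g + 2] + 3*j + 10)) ∨ (¬(store(a, 0, y)[q + 1] ≤ a[4] - 12))


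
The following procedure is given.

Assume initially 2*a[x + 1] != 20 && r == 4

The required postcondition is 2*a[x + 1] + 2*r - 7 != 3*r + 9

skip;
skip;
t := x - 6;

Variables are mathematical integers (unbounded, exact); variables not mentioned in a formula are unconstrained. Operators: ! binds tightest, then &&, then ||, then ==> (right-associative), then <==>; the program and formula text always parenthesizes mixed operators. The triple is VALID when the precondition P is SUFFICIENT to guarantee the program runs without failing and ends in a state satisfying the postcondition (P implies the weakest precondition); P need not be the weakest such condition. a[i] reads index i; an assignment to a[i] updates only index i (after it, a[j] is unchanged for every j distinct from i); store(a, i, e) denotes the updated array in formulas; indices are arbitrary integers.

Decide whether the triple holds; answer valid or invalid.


Working backward. After the program, the postcondition 2*a[x + 1] + 2*r - 7 != 3*r + 9 must hold; in canonical form it is 2*a[x + 1] != r + 16.
Before t := x - 6: 2*a[x + 1] != r + 16
Before skip: 2*a[x + 1] != r + 16
Before skip: 2*a[x + 1] != r + 16
The weakest precondition is 2*a[x + 1] != r + 16.
Check whether 2*a[x + 1] != 20 && r == 4 implies it.
Every state satisfying the precondition satisfies the weakest precondition: the implication holds.
Answer: valid


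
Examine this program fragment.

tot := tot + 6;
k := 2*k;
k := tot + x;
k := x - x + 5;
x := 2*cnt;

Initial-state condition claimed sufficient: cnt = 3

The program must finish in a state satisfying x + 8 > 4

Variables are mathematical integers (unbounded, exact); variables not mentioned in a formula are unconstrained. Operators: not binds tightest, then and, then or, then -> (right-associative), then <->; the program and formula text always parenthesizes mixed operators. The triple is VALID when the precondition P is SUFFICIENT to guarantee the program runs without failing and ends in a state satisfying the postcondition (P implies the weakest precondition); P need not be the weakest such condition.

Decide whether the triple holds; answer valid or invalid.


Working backward. After the program, the postcondition x + 8 > 4 must hold; in canonical form it is x > -4.
Before x := 2*cnt: 2*cnt > -4
Before k := x - x + 5: 2*cnt > -4
Before k := tot + x: 2*cnt > -4
Before k := 2*k: 2*cnt > -4
Before tot := tot + 6: 2*cnt > -4
The weakest precondition is 2*cnt > -4.
Check whether cnt = 3 implies it.
Every state satisfying the precondition satisfies the weakest precondition: the implication holds.
Answer: valid


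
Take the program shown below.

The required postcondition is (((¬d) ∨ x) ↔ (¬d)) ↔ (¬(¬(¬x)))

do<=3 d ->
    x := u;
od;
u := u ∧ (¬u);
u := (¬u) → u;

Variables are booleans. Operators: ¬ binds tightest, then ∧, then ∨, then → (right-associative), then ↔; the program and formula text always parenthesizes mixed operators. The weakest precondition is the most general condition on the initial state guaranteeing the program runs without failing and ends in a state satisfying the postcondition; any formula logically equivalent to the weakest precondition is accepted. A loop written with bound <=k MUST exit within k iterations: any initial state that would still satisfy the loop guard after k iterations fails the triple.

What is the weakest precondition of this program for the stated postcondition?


Working backward. After the program, the postcondition (((¬d) ∨ x) ↔ (¬d)) ↔ (¬(¬(¬x))) must hold; in canonical form it is (((¬d) ∨ x) ↔ (¬d)) ↔ (¬x).
Before u := (¬u) → u: (((¬d) ∨ x) ↔ (¬d)) ↔ (¬x)
Before u := u ∧ (¬u): (((¬d) ∨ x) ↔ (¬d)) ↔ (¬x)
Before the loop (bound <=3), unroll the exhaustion recursion (WP_0 = exit-now case; WP_j = one more guarded iteration, up to j = 3):
  WP_0: (¬d) ∧ ((((¬d) ∨ x) ↔ (¬d)) ↔ (¬x))
  WP_1: (d → ((¬d) ∧ ((((¬d) ∨ u) ↔ (¬d)) ↔ (¬u)))) ∧ ((¬d) → ((((¬d) ∨ x) ↔ (¬d)) ↔ (¬x)))
  WP_2: (d → ((d → ((¬d) ∧ ((((¬d) ∨ u) ↔ (¬d)) ↔ (¬u)))) ∧ ((¬d) → ((((¬d) ∨ u) ↔ (¬d)) ↔ (¬u))))) ∧ ((¬d) → ((((¬d) ∨ x) ↔ (¬d)) ↔ (¬x)))
  WP_3: (d → ((d → ((d → ((¬d) ∧ ((((¬d) ∨ u) ↔ (¬d)) ↔ (¬u)))) ∧ ((¬d) → ((((¬d) ∨ u) ↔ (¬d)) ↔ (¬u))))) ∧ ((¬d) → ((((¬d) ∨ u) ↔ (¬d)) ↔ (¬u))))) ∧ ((¬d) → ((((¬d) ∨ x) ↔ (¬d)) ↔ (¬x)))
So before the loop: (d → ((d → ((d → ((¬d) ∧ ((((¬d) ∨ u) ↔ (¬d)) ↔ (¬u)))) ∧ ((¬d) → ((((¬d) ∨ u) ↔ (¬d)) ↔ (¬u))))) ∧ ((¬d) → ((((¬d) ∨ u) ↔ (¬d)) ↔ (¬u))))) ∧ ((¬d) → ((((¬d) ∨ x) ↔ (¬d)) ↔ (¬x)))
Answer: WP = (d → ((d → ((d → ((¬d) ∧ ((((¬d) ∨ u) ↔ (¬d)) ↔ (¬u)))) ∧ ((¬d) → ((((¬d) ∨ u) ↔ (¬d)) ↔ (¬u))))) ∧ ((¬d) → ((((¬d) ∨ u) ↔ (¬d)) ↔ (¬u))))) ∧ ((¬d) → ((((¬d) ∨ x) ↔ (¬d)) ↔ (¬x)))


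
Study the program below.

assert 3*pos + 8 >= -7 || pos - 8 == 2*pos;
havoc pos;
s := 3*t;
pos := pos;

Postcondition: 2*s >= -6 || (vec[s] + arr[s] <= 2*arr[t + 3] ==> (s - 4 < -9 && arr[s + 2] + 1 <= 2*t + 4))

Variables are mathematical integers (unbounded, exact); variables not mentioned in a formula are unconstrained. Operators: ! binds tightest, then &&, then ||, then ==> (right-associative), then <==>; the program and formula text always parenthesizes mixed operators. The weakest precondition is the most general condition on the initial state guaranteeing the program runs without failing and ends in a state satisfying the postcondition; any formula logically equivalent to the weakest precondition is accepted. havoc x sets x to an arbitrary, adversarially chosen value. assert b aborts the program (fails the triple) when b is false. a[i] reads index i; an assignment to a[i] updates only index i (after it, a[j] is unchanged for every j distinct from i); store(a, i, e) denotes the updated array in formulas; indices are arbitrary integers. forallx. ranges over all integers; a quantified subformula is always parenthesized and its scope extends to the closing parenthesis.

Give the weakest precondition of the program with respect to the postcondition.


Working backward. After the program, the postcondition 2*s >= -6 || (vec[s] + arr[s] <= 2*arr[t + 3] ==> (s - 4 < -9 && arr[s + 2] + 1 <= 2*t + 4)) must hold; in canonical form it is 2*s >= -6 || (arr[s] + vec[s] <= 2*arr[t + 3] ==> (s < -5 && arr[s + 2] <= 2*t + 3)).
Before pos := pos: 2*s >= -6 || (arr[s] + vec[s] <= 2*arr[t + 3] ==> (s < -5 && arr[s + 2] <= 2*t + 3))
Before s := 3*t: 6*t >= -6 || (arr[3*t] + vec[3*t] <= 2*arr[t + 3] ==> (3*t < -5 && arr[3*t + 2] <= 2*t + 3))
Before havoc pos: 6*t >= -6 || (arr[3*t] + vec[3*t] <= 2*arr[t + 3] ==> (3*t < -5 && arr[3*t + 2] <= 2*t + 3))
Before assert 3*pos + 8 >= -7 || pos - 8 == 2*pos: (3*pos >= -15 || pos == -8) && (6*t >= -6 || (arr[3*t] + vec[3*t] <= 2*arr[t + 3] ==> (3*t < -5 && arr[3*t + 2] <= 2*t + 3)))
Answer: WP = (3*pos >= -15 || pos == -8) && (6*t >= -6 || (arr[3*t] + vec[3*t] <= 2*arr[t + 3] ==> (3*t < -5 && arr[3*t + 2] <= 2*t + 3)))


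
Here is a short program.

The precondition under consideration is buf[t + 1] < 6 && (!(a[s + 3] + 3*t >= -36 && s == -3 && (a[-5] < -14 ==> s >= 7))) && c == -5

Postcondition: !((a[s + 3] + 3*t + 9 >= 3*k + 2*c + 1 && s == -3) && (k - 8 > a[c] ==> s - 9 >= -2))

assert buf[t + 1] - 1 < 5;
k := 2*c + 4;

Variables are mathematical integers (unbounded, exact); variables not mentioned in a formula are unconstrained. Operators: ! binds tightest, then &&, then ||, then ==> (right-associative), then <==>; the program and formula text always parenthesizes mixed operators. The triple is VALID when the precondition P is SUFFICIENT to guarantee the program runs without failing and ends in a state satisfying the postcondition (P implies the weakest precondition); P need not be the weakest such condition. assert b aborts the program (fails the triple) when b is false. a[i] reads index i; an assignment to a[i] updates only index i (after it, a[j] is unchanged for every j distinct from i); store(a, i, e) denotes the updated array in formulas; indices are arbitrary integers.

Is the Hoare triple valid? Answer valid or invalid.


Working backward. After the program, the postcondition !((a[s + 3] + 3*t + 9 >= 3*k + 2*c + 1 && s == -3) && (k - 8 > a[c] ==> s - 9 >= -2)) must hold; in canonical form it is !(a[s + 3] + 3*t >= 2*c + 3*k - 8 && s == -3 && (k > a[c] + 8 ==> s >= 7)).
Before k := 2*c + 4: !(a[s + 3] + 3*t >= 8*c + 4 && s == -3 && (2*c > a[c] + 4 ==> s >= 7))
Before assert buf[t + 1] - 1 < 5: buf[t + 1] < 6 && (!(a[s + 3] + 3*t >= 8*c + 4 && s == -3 && (2*c > a[c] + 4 ==> s >= 7)))
The weakest precondition is buf[t + 1] < 6 && (!(a[s + 3] + 3*t >= 8*c + 4 && s == -3 && (2*c > a[c] + 4 ==> s >= 7))).
Check whether buf[t + 1] < 6 && (!(a[s + 3] + 3*t >= -36 && s == -3 && (a[-5] < -14 ==> s >= 7))) && c == -5 implies it.
Every state satisfying the precondition satisfies the weakest precondition: the implication holds.
Answer: valid


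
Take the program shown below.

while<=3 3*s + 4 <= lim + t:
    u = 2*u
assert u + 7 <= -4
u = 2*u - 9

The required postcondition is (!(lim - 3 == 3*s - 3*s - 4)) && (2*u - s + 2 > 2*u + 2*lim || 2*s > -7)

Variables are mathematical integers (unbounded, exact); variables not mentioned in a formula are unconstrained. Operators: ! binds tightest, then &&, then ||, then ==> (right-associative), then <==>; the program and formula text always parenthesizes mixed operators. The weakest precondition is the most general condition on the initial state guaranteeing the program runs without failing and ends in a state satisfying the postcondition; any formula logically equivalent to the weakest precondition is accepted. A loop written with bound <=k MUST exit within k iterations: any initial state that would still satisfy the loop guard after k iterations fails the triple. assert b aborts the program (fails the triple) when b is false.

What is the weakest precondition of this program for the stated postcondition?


Working backward. After the program, the postcondition (!(lim - 3 == 3*s - 3*s - 4)) && (2*u - s + 2 > 2*u + 2*lim || 2*s > -7) must hold; in canonical form it is (!(lim == -1)) && (2*lim + s < 2 || 2*s > -7).
Before u := 2*u - 9: (!(lim == -1)) && (2*lim + s < 2 || 2*s > -7)
Before assert u + 7 <= -4: u <= -11 && (!(lim == -1)) && (2*lim + s < 2 || 2*s > -7)
Before the loop (bound <=3), unroll the exhaustion recursion (WP_0 = exit-now case; WP_j = one more guarded iteration, up to j = 3):
  WP_0: (!(3*s <= lim + t - 4)) && u <= -11 && (!(lim == -1)) && (2*lim + s < 2 || 2*s > -7)
  WP_1: (3*s <= lim + t - 4 ==> ((!(3*s <= lim + t - 4)) && 2*u <= -11 && (!(lim == -1)) && (2*lim + s < 2 || 2*s > -7))) && ((!(3*s <= lim + t - 4)) ==> (u <= -11 && (!(lim == -1)) && (2*lim + s < 2 || 2*s > -7)))
  WP_2: (3*s <= lim + t - 4 ==> ((3*s <= lim + t - 4 ==> ((!(3*s <= lim + t - 4)) && 4*u <= -11 && (!(lim == -1)) && (2*lim + s < 2 || 2*s > -7))) && ((!(3*s <= lim + t - 4)) ==> (2*u <= -11 && (!(lim == -1)) && (2*lim + s < 2 || 2*s > -7))))) && ((!(3*s <= lim + t - 4)) ==> (u <= -11 && (!(lim == -1)) && (2*lim + s < 2 || 2*s > -7)))
  WP_3: (3*s <= lim + t - 4 ==> ((3*s <= lim + t - 4 ==> ((3*s <= lim + t - 4 ==> ((!(3*s <= lim + t - 4)) && 8*u <= -11 && (!(lim == -1)) && (2*lim + s < 2 || 2*s > -7))) && ((!(3*s <= lim + t - 4)) ==> (4*u <= -11 && (!(lim == -1)) && (2*lim + s < 2 || 2*s > -7))))) && ((!(3*s <= lim + t - 4)) ==> (2*u <= -11 && (!(lim == -1)) && (2*lim + s < 2 || 2*s > -7))))) && ((!(3*s <= lim + t - 4)) ==> (u <= -11 && (!(lim == -1)) && (2*lim + s < 2 || 2*s > -7)))
So before the loop: (3*s <= lim + t - 4 ==> ((3*s <= lim + t - 4 ==> ((3*s <= lim + t - 4 ==> ((!(3*s <= lim + t - 4)) && 8*u <= -11 && (!(lim == -1)) && (2*lim + s < 2 || 2*s > -7))) && ((!(3*s <= lim + t - 4)) ==> (4*u <= -11 && (!(lim == -1)) && (2*lim + s < 2 || 2*s > -7))))) && ((!(3*s <= lim + t - 4)) ==> (2*u <= -11 && (!(lim == -1)) && (2*lim + s < 2 || 2*s > -7))))) && ((!(3*s <= lim + t - 4)) ==> (u <= -11 && (!(lim == -1)) && (2*lim + s < 2 || 2*s > -7)))
Answer: WP = (3*s <= lim + t - 4 ==> ((3*s <= lim + t - 4 ==> ((3*s <= lim + t - 4 ==> ((!(3*s <= lim + t - 4)) && 8*u <= -11 && (!(lim == -1)) && (2*lim + s < 2 || 2*s > -7))) && ((!(3*s <= lim + t - 4)) ==> (4*u <= -11 && (!(lim == -1)) && (2*lim + s < 2 || 2*s > -7))))) && ((!(3*s <= lim + t - 4)) ==> (2*u <= -11 && (!(lim == -1)) && (2*lim + s < 2 || 2*s > -7))))) && ((!(3*s <= lim + t - 4)) ==> (u <= -11 && (!(lim == -1)) && (2*lim + s < 2 || 2*s > -7)))


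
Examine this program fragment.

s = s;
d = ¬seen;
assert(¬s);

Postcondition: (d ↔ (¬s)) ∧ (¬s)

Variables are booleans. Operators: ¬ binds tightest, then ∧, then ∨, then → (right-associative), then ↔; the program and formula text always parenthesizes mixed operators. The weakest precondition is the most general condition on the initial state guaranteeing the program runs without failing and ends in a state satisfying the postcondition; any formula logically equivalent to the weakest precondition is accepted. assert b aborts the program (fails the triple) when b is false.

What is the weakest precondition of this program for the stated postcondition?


Working backward. After the program, (d ↔ (¬s)) ∧ (¬s) must hold.
Before assert ¬s: (¬s) ∧ (d ↔ (¬s))
Before d := ¬seen: (¬s) ∧ ((¬seen) ↔ (¬s))
Before s := s: (¬s) ∧ ((¬seen) ↔ (¬s))
Answer: WP = (¬s) ∧ ((¬seen) ↔ (¬s))


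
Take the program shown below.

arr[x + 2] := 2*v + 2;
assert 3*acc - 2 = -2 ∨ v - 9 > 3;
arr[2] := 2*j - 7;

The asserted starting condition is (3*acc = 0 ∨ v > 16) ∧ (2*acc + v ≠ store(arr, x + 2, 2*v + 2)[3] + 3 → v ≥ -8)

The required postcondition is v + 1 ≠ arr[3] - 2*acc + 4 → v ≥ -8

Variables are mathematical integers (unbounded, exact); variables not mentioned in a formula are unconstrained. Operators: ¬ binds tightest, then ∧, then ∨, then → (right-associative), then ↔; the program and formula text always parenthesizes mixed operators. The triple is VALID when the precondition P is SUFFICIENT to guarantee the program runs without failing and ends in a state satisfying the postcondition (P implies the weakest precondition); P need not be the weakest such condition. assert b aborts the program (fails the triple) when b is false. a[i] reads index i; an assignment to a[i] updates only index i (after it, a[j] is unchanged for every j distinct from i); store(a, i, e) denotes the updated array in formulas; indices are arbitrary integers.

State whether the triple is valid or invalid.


Working backward. After the program, the postcondition v + 1 ≠ arr[3] - 2*acc + 4 → v ≥ -8 must hold; in canonical form it is 2*acc + v ≠ arr[3] + 3 → v ≥ -8.
Before arr[2] := 2*j - 7: 2*acc + v ≠ arr[3] + 3 → v ≥ -8
Before assert 3*acc - 2 = -2 ∨ v - 9 > 3: (3*acc = 0 ∨ v > 12) ∧ (2*acc + v ≠ arr[3] + 3 → v ≥ -8)
Before arr[x + 2] := 2*v + 2: (3*acc = 0 ∨ v > 12) ∧ (2*acc + v ≠ store(arr, x + 2, 2*v + 2)[3] + 3 → v ≥ -8)
The weakest precondition is (3*acc = 0 ∨ v > 12) ∧ (2*acc + v ≠ store(arr, x + 2, 2*v + 2)[3] + 3 → v ≥ -8).
Check whether (3*acc = 0 ∨ v > 16) ∧ (2*acc + v ≠ store(arr, x + 2, 2*v + 2)[3] + 3 → v ≥ -8) implies it.
Every state satisfying the precondition satisfies the weakest precondition: the implication holds.
Answer: valid


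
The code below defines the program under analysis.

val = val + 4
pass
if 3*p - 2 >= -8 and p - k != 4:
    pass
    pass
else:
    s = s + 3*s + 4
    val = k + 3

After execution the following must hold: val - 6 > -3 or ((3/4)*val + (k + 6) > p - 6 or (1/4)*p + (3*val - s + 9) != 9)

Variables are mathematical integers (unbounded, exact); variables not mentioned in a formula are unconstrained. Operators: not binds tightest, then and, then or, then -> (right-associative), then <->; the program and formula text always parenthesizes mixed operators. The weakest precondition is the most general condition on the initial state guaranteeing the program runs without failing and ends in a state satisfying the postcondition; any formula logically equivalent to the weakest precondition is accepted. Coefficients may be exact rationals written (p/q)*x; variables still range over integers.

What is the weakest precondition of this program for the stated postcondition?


Working backward. After the program, the postcondition val - 6 > -3 or ((3/4)*val + (k + 6) > p - 6 or (1/4)*p + (3*val - s + 9) != 9) must hold; in canonical form it is val > 3 or k + (3/4)*val > p - 12 or (1/4)*p + 3*val != s.
Then branch requires val > 3 or k + (3/4)*val > p - 12 or (1/4)*p + 3*val != s; else branch requires k > 0 or (7/4)*k > p - 57/4 or 3*k + (1/4)*p != 4*s - 5.
Before the if: ((3*p >= -6 and p != k + 4) -> (val > 3 or k + (3/4)*val > p - 12 or (1/4)*p + 3*val != s)) and ((not (3*p >= -6 and p != k + 4)) -> (k > 0 or (7/4)*k > p - 57/4 or 3*k + (1/4)*p != 4*s - 5))
Before skip: ((3*p >= -6 and p != k + 4) -> (val > 3 or k + (3/4)*val > p - 12 or (1/4)*p + 3*val != s)) and ((not (3*p >= -6 and p != k + 4)) -> (k > 0 or (7/4)*k > p - 57/4 or 3*k + (1/4)*p != 4*s - 5))
Before val := val + 4: ((3*p >= -6 and p != k + 4) -> (val > -1 or k + (3/4)*val > p - 15 or (1/4)*p + 3*val != s - 12)) and ((not (3*p >= -6 and p != k + 4)) -> (k > 0 or (7/4)*k > p - 57/4 or 3*k + (1/4)*p != 4*s - 5))
Answer: WP = ((3*p >= -6 and p != k + 4) -> (val > -1 or k + (3/4)*val > p - 15 or (1/4)*p + 3*val != s - 12)) and ((not (3*p >= -6 and p != k + 4)) -> (k > 0 or (7/4)*k > p - 57/4 or 3*k + (1/4)*p != 4*s - 5))


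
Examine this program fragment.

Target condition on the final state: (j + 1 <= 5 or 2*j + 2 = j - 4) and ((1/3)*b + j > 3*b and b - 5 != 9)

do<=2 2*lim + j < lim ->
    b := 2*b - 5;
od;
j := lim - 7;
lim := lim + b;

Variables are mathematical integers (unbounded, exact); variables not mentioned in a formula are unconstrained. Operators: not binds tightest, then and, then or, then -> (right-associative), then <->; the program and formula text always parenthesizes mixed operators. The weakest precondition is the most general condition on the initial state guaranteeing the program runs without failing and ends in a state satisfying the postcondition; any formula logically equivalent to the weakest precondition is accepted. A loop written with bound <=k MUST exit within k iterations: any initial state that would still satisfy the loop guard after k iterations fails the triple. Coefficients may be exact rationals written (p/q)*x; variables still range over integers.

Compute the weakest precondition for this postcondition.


Working backward. After the program, the postcondition (j + 1 <= 5 or 2*j + 2 = j - 4) and ((1/3)*b + j > 3*b and b - 5 != 9) must hold; in canonical form it is (j <= 4 or j = -6) and j > (8/3)*b and b != 14.
Before lim := lim + b: (j <= 4 or j = -6) and j > (8/3)*b and b != 14
Before j := lim - 7: (lim <= 11 or lim = 1) and lim > (8/3)*b + 7 and b != 14
Before the loop (bound <=2), unroll the exhaustion recursion (WP_0 = exit-now case; WP_j = one more guarded iteration, up to j = 2):
  WP_0: (not (j + lim < 0)) and (lim <= 11 or lim = 1) and lim > (8/3)*b + 7 and b != 14
  WP_1: (j + lim < 0 -> ((not (j + lim < 0)) and (lim <= 11 or lim = 1) and lim > (16/3)*b - 19/3 and 2*b != 19)) and ((not (j + lim < 0)) -> ((lim <= 11 or lim = 1) and lim > (8/3)*b + 7 and b != 14))
  WP_2: (j + lim < 0 -> ((j + lim < 0 -> ((not (j + lim < 0)) and (lim <= 11 or lim = 1) and lim > (32/3)*b - 33 and 4*b != 29)) and ((not (j + lim < 0)) -> ((lim <= 11 or lim = 1) and lim > (16/3)*b - 19/3 and 2*b != 19)))) and ((not (j + lim < 0)) -> ((lim <= 11 or lim = 1) and lim > (8/3)*b + 7 and b != 14))
So before the loop: (j + lim < 0 -> ((j + lim < 0 -> ((not (j + lim < 0)) and (lim <= 11 or lim = 1) and lim > (32/3)*b - 33 and 4*b != 29)) and ((not (j + lim < 0)) -> ((lim <= 11 or lim = 1) and lim > (16/3)*b - 19/3 and 2*b != 19)))) and ((not (j + lim < 0)) -> ((lim <= 11 or lim = 1) and lim > (8/3)*b + 7 and b != 14))
Answer: WP = (j + lim < 0 -> ((j + lim < 0 -> ((not (j + lim < 0)) and (lim <= 11 or lim = 1) and lim > (32/3)*b - 33 and 4*b != 29)) and ((not (j + lim < 0)) -> ((lim <= 11 or lim = 1) and lim > (16/3)*b - 19/3 and 2*b != 19)))) and ((not (j + lim < 0)) -> ((lim <= 11 or lim = 1) and lim > (8/3)*b + 7 and b != 14))


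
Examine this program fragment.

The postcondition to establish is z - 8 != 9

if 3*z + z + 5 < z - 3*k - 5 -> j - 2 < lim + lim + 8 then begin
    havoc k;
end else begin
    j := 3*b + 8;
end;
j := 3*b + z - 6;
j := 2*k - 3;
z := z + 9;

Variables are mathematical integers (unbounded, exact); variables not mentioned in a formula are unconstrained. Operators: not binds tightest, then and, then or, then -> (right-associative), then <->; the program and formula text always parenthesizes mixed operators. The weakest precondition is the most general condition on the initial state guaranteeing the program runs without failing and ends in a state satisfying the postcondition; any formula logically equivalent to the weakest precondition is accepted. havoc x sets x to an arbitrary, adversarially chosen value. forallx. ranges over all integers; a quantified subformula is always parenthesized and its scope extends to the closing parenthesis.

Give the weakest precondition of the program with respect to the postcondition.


Working backward. After the program, the postcondition z - 8 != 9 must hold; in canonical form it is z != 17.
Before z := z + 9: z != 8
Before j := 2*k - 3: z != 8
Before j := 3*b + z - 6: z != 8
Then branch requires z != 8; else branch requires z != 8.
Before the if: ((3*k + 3*z < -10 -> j < 2*lim + 10) -> z != 8) and ((not (3*k + 3*z < -10 -> j < 2*lim + 10)) -> z != 8)
Answer: WP = ((3*k + 3*z < -10 -> j < 2*lim + 10) -> z != 8) and ((not (3*k + 3*z < -10 -> j < 2*lim + 10)) -> z != 8)


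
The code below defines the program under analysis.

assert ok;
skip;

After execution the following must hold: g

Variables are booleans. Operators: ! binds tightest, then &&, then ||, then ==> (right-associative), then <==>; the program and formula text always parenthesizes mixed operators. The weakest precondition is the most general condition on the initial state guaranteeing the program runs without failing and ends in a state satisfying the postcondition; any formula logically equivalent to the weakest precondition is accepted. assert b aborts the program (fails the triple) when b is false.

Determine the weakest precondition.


Working backward. After the program, g must hold.
Before skip: g
Before assert ok: ok && g
Answer: WP = ok && g


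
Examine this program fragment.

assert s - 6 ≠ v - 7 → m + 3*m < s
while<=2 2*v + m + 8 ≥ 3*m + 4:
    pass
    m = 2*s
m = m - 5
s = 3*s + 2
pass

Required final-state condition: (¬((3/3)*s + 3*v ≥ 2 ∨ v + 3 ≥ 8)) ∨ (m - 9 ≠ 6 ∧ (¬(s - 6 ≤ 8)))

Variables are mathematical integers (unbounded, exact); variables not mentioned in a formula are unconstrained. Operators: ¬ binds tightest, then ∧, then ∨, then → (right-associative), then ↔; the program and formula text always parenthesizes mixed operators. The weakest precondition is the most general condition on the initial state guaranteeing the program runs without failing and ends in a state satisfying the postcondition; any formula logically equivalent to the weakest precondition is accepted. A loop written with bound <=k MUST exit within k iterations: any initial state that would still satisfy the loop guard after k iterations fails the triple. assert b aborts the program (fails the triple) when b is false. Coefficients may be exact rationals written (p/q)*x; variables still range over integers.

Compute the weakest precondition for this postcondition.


Working backward. After the program, the postcondition (¬((3/3)*s + 3*v ≥ 2 ∨ v + 3 ≥ 8)) ∨ (m - 9 ≠ 6 ∧ (¬(s - 6 ≤ 8))) must hold; in canonical form it is (¬(s + 3*v ≥ 2 ∨ v ≥ 5)) ∨ (m ≠ 15 ∧ (¬(s ≤ 14))).
Before skip: (¬(s + 3*v ≥ 2 ∨ v ≥ 5)) ∨ (m ≠ 15 ∧ (¬(s ≤ 14)))
Before s := 3*s + 2: (¬(3*s + 3*v ≥ 0 ∨ v ≥ 5)) ∨ (m ≠ 15 ∧ (¬(3*s ≤ 12)))
Before m := m - 5: (¬(3*s + 3*v ≥ 0 ∨ v ≥ 5)) ∨ (m ≠ 20 ∧ (¬(3*s ≤ 12)))
Before the loop (bound <=2), unroll the exhaustion recursion (WP_0 = exit-now case; WP_j = one more guarded iteration, up to j = 2):
  WP_0: (¬(2*v ≥ 2*m - 4)) ∧ ((¬(3*s + 3*v ≥ 0 ∨ v ≥ 5)) ∨ (m ≠ 20 ∧ (¬(3*s ≤ 12))))
  WP_1: (2*v ≥ 2*m - 4 → ((¬(2*v ≥ 4*s - 4)) ∧ ((¬(3*s + 3*v ≥ 0 ∨ v ≥ 5)) ∨ (2*s ≠ 20 ∧ (¬(3*s ≤ 12)))))) ∧ ((¬(2*v ≥ 2*m - 4)) → ((¬(3*s + 3*v ≥ 0 ∨ v ≥ 5)) ∨ (m ≠ 20 ∧ (¬(3*s ≤ 12)))))
  WP_2: (2*v ≥ 2*m - 4 → ((2*v ≥ 4*s - 4 → ((¬(2*v ≥ 4*s - 4)) ∧ ((¬(3*s + 3*v ≥ 0 ∨ v ≥ 5)) ∨ (2*s ≠ 20 ∧ (¬(3*s ≤ 12)))))) ∧ ((¬(2*v ≥ 4*s - 4)) → ((¬(3*s + 3*v ≥ 0 ∨ v ≥ 5)) ∨ (2*s ≠ 20 ∧ (¬(3*s ≤ 12))))))) ∧ ((¬(2*v ≥ 2*m - 4)) → ((¬(3*s + 3*v ≥ 0 ∨ v ≥ 5)) ∨ (m ≠ 20 ∧ (¬(3*s ≤ 12)))))
So before the loop: (2*v ≥ 2*m - 4 → ((2*v ≥ 4*s - 4 → ((¬(2*v ≥ 4*s - 4)) ∧ ((¬(3*s + 3*v ≥ 0 ∨ v ≥ 5)) ∨ (2*s ≠ 20 ∧ (¬(3*s ≤ 12)))))) ∧ ((¬(2*v ≥ 4*s - 4)) → ((¬(3*s + 3*v ≥ 0 ∨ v ≥ 5)) ∨ (2*s ≠ 20 ∧ (¬(3*s ≤ 12))))))) ∧ ((¬(2*v ≥ 2*m - 4)) → ((¬(3*s + 3*v ≥ 0 ∨ v ≥ 5)) ∨ (m ≠ 20 ∧ (¬(3*s ≤ 12)))))
Before assert s - 6 ≠ v - 7 → m + 3*m < s: (s ≠ v - 1 → 4*m < s) ∧ (2*v ≥ 2*m - 4 → ((2*v ≥ 4*s - 4 → ((¬(2*v ≥ 4*s - 4)) ∧ ((¬(3*s + 3*v ≥ 0 ∨ v ≥ 5)) ∨ (2*s ≠ 20 ∧ (¬(3*s ≤ 12)))))) ∧ ((¬(2*v ≥ 4*s - 4)) → ((¬(3*s + 3*v ≥ 0 ∨ v ≥ 5)) ∨ (2*s ≠ 20 ∧ (¬(3*s ≤ 12))))))) ∧ ((¬(2*v ≥ 2*m - 4)) → ((¬(3*s + 3*v ≥ 0 ∨ v ≥ 5)) ∨ (m ≠ 20 ∧ (¬(3*s ≤ 12)))))
Answer: WP = (s ≠ v - 1 → 4*m < s) ∧ (2*v ≥ 2*m - 4 → ((2*v ≥ 4*s - 4 → ((¬(2*v ≥ 4*s - 4)) ∧ ((¬(3*s + 3*v ≥ 0 ∨ v ≥ 5)) ∨ (2*s ≠ 20 ∧ (¬(3*s ≤ 12)))))) ∧ ((¬(2*v ≥ 4*s - 4)) → ((¬(3*s + 3*v ≥ 0 ∨ v ≥ 5)) ∨ (2*s ≠ 20 ∧ (¬(3*s ≤ 12))))))) ∧ ((¬(2*v ≥ 2*m - 4)) → ((¬(3*s + 3*v ≥ 0 ∨ v ≥ 5)) ∨ (m ≠ 20 ∧ (¬(3*s ≤ 12)))))
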